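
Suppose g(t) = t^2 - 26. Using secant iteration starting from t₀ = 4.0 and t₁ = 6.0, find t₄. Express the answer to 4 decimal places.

g(4.0) = -10.000000, g(6.0) = 10.000000
t₂ = 6.000000 − 10.000000·(6.000000 − 4.000000) / (10.000000 − (-10.000000)) = 6.000000 − (20.000000)/(20.000000) = 5.000000
g(5.000000) = -1.000000
t₃ = 5.000000 − (-1.000000)·(5.000000 − 6.000000) / (-1.000000 − 10.000000) = 5.000000 − (1.000000)/(-11.000000) = 5.090909
g(5.090909) = -0.082645
t₄ = 5.090909 − (-0.082645)·(5.090909 − 5.000000) / (-0.082645 − (-1.000000)) = 5.090909 − (-0.007513)/(0.917355) = 5.099099

5.0991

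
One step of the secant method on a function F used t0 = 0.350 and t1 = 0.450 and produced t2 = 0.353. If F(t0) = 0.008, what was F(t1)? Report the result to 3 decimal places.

-0.259

The secant line through (0.350, 0.008) and (0.450, F(t1)) crosses zero at t2 = 0.353.
So (0.350, 0.008), (0.450, F(t1)), (0.353, 0) are collinear:
F(t1) = 0.008 · (0.450 − 0.353) / (0.350 − 0.353) = 0.008 · (0.09700)/(-0.00300) = -0.25867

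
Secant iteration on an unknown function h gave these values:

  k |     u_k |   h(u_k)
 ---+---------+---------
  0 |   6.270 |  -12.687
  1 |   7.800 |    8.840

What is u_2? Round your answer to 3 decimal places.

7.172

u_2 = 7.800 − 8.840·(7.800 − 6.270) / (8.840 − (-12.687))
   = 7.800 − (13.52520)/(21.52700) = 7.17171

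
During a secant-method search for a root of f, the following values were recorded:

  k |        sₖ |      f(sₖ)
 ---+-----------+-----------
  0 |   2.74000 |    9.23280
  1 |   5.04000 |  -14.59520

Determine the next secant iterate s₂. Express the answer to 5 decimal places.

3.63120

s₂ = 5.04000 − (-14.59520)·(5.04000 − 2.74000) / (-14.59520 − 9.23280)
   = 5.04000 − (-33.5689600)/(-23.8280000) = 3.6311969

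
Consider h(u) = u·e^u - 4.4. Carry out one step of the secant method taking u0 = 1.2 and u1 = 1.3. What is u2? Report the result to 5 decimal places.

1.25291

h(1.2) = -0.4158597, h(1.3) = 0.3700857
u2 = 1.3000000 − 0.3700857·(1.3000000 − 1.2000000) / (0.3700857 − (-0.4158597)) = 1.3000000 − (0.0370086)/(0.7859454) = 1.2529120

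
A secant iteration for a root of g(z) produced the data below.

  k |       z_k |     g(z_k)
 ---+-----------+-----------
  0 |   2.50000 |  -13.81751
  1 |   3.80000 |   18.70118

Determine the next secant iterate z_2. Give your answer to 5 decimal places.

3.05238

z_2 = 3.80000 − 18.70118·(3.80000 − 2.50000) / (18.70118 − (-13.81751))
   = 3.80000 − (24.3115340)/(32.5186900) = 3.0523827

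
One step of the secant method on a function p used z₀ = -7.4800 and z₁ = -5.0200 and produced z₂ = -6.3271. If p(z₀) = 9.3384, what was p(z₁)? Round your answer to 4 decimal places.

The secant line through (-7.4800, 9.3384) and (-5.0200, p(z₁)) crosses zero at z₂ = -6.3271.
So (-7.4800, 9.3384), (-5.0200, p(z₁)), (-6.3271, 0) are collinear:
p(z₁) = 9.3384 · (-5.0200 − (-6.3271)) / (-7.4800 − (-6.3271)) = 9.3384 · (1.307100)/(-1.152900) = -10.587408

-10.5874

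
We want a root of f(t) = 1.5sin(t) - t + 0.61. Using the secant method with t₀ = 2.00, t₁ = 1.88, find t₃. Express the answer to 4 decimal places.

1.9839

f(2.00) = -0.026054, f(1.88) = 0.158864
t₂ = 1.880000 − 0.158864·(1.880000 − 2.000000) / (0.158864 − (-0.026054)) = 1.880000 − (-0.019064)/(0.184918) = 1.983093
f(1.983093) = 0.001212
t₃ = 1.983093 − 0.001212·(1.983093 − 1.880000) / (0.001212 − 0.158864) = 1.983093 − (0.000125)/(-0.157652) = 1.983885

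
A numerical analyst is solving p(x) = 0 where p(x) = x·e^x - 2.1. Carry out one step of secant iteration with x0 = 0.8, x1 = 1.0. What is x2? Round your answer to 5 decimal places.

p(0.8) = -0.3195673, p(1.0) = 0.6182818
x2 = 1.0000000 − 0.6182818·(1.0000000 − 0.8000000) / (0.6182818 − (-0.3195673)) = 1.0000000 − (0.1236564)/(0.9378491) = 0.8681490

0.86815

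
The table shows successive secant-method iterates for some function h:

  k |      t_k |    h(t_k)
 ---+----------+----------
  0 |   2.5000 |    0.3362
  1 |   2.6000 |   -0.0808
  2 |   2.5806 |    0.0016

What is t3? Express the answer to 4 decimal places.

t3 = 2.5806 − 0.0016·(2.5806 − 2.6000) / (0.0016 − (-0.0808))
   = 2.5806 − (-0.000031)/(0.082400) = 2.580977

2.5810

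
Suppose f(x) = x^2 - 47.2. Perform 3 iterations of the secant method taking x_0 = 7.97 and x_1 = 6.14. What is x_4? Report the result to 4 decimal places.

6.8702

f(7.97) = 16.320900, f(6.14) = -9.500400
x_2 = 6.140000 − (-9.500400)·(6.140000 − 7.970000) / (-9.500400 − 16.320900) = 6.140000 − (17.385732)/(-25.821300) = 6.813310
f(6.813310) = -0.778811
x_3 = 6.813310 − (-0.778811)·(6.813310 − 6.140000) / (-0.778811 − (-9.500400)) = 6.813310 − (-0.524381)/(8.721589) = 6.873434
f(6.873434) = 0.044097
x_4 = 6.873434 − 0.044097·(6.873434 − 6.813310) / (0.044097 − (-0.778811)) = 6.873434 − (0.002651)/(0.822908) = 6.870212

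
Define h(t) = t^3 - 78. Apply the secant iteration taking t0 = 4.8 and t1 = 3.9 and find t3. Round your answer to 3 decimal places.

h(4.8) = 32.59200, h(3.9) = -18.68100
t2 = 3.90000 − (-18.68100)·(3.90000 − 4.80000) / (-18.68100 − 32.59200) = 3.90000 − (16.81290)/(-51.27300) = 4.22791
h(4.22791) = -2.42520
t3 = 4.22791 − (-2.42520)·(4.22791 − 3.90000) / (-2.42520 − (-18.68100)) = 4.22791 − (-0.79524)/(16.25580) = 4.27683

4.277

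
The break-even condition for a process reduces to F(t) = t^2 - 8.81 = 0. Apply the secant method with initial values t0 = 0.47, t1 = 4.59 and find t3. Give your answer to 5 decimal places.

2.77599

F(0.47) = -8.5891000, F(4.59) = 12.2581000
t2 = 4.5900000 − 12.2581000·(4.5900000 − 0.4700000) / (12.2581000 − (-8.5891000)) = 4.5900000 − (50.5033720)/(20.8472000) = 2.1674506
F(2.1674506) = -4.1121579
t3 = 2.1674506 − (-4.1121579)·(2.1674506 − 4.5900000) / (-4.1121579 − 12.2581000) = 2.1674506 − (9.9619057)/(-16.3702579) = 2.7759875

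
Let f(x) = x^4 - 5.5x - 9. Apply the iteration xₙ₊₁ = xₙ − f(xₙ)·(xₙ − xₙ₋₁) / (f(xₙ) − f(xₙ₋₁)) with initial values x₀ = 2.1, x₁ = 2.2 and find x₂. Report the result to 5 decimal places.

f(2.1) = -1.1019000, f(2.2) = 2.3256000
x₂ = 2.2000000 − 2.3256000·(2.2000000 − 2.1000000) / (2.3256000 − (-1.1019000)) = 2.2000000 − (0.2325600)/(3.4275000) = 2.1321488

2.13215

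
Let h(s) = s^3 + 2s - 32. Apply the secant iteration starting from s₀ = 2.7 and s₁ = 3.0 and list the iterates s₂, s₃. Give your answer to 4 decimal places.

2.9621, 2.9651

h(2.7) = -6.917000, h(3.0) = 1.000000
s₂ = 3.000000 − 1.000000·(3.000000 − 2.700000) / (1.000000 − (-6.917000)) = 3.000000 − (0.300000)/(7.917000) = 2.962107
h(2.962107) = -0.086032
s₃ = 2.962107 − (-0.086032)·(2.962107 − 3.000000) / (-0.086032 − 1.000000) = 2.962107 − (0.003260)/(-1.086032) = 2.965109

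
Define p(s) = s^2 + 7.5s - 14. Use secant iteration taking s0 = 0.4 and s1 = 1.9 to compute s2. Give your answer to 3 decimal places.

1.506

p(0.4) = -10.84000, p(1.9) = 3.86000
s2 = 1.90000 − 3.86000·(1.90000 − 0.40000) / (3.86000 − (-10.84000)) = 1.90000 − (5.79000)/(14.70000) = 1.50612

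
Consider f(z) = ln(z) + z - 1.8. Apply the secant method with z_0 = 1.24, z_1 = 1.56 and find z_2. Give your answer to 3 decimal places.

1.441

f(1.24) = -0.34489, f(1.56) = 0.20469
z_2 = 1.56000 − 0.20469·(1.56000 − 1.24000) / (0.20469 − (-0.34489)) = 1.56000 − (0.06550)/(0.54957) = 1.44082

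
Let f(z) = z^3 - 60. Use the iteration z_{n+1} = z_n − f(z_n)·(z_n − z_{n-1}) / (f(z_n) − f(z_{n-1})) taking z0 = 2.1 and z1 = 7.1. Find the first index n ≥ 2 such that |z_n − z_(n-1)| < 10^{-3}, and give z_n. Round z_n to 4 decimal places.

f(2.1) = -50.739000, f(7.1) = 297.911000
z2 = 7.100000 − 297.911000·(5.000000)/(348.650000) = 2.827650;  |Δ| = 4.272350
f(2.827650) = -37.391241
z3 = 2.827650 − (-37.391241)·(-4.272350)/(-335.302241) = 3.304081;  |Δ| = 0.476431
f(3.304081) = -23.929515
z4 = 3.304081 − (-23.929515)·(0.476431)/(13.461726) = 4.150983;  |Δ| = 0.846903
f(4.150983) = 11.524195
z5 = 4.150983 − 11.524195·(0.846903)/(35.453710) = 3.875698;  |Δ| = 0.275285
f(3.875698) = -1.782983
z6 = 3.875698 − (-1.782983)·(-0.275285)/(-13.307178) = 3.912583;  |Δ| = 0.036884
f(3.912583) = -0.104985
z7 = 3.912583 − (-0.104985)·(0.036884)/(1.677998) = 3.914891;  |Δ| = 0.002308
f(3.914891) = 0.001058
z8 = 3.914891 − 0.001058·(0.002308)/(0.106044) = 3.914868;  |Δ| = 0.000023
|z8 − z7| = 0.000023 < 10^{-3}

n = 8, z_n = 3.9149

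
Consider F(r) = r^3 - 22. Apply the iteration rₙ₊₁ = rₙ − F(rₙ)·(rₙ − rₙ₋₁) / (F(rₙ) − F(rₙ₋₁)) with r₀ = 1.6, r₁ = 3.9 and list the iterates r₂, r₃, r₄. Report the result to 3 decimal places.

2.346, 2.650, 2.831

F(1.6) = -17.90400, F(3.9) = 37.31900
r₂ = 3.90000 − 37.31900·(3.90000 − 1.60000) / (37.31900 − (-17.90400)) = 3.90000 − (85.83370)/(55.22300) = 2.34569
F(2.34569) = -9.09341
r₃ = 2.34569 − (-9.09341)·(2.34569 − 3.90000) / (-9.09341 − 37.31900) = 2.34569 − (14.13399)/(-46.41241) = 2.65022
F(2.65022) = -3.38575
r₄ = 2.65022 − (-3.38575)·(2.65022 − 2.34569) / (-3.38575 − (-9.09341)) = 2.65022 − (-1.03106)/(5.70766) = 2.83086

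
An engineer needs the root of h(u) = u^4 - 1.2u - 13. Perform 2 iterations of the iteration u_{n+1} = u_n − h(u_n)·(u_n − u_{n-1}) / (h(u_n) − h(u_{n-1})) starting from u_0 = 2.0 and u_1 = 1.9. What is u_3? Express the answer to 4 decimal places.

h(2.0) = 0.600000, h(1.9) = -2.247900
u_2 = 1.900000 − (-2.247900)·(1.900000 − 2.000000) / (-2.247900 − 0.600000) = 1.900000 − (0.224790)/(-2.847900) = 1.978932
h(1.978932) = -0.038321
u_3 = 1.978932 − (-0.038321)·(1.978932 − 1.900000) / (-0.038321 − (-2.247900)) = 1.978932 − (-0.003025)/(2.209579) = 1.980301

1.9803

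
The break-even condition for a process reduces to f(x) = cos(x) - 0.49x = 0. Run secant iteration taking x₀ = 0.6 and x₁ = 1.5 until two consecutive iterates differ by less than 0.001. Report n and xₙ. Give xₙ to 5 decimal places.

n = 5, xₙ = 1.03750

f(0.6) = 0.5313356, f(1.5) = -0.6642628
x₂ = 1.5000000 − (-0.6642628)·(0.9000000)/(-1.1955984) = 0.9999688;  |Δ| = 0.5000312
f(0.9999688) = 0.0503439
x₃ = 0.9999688 − 0.0503439·(-0.5000312)/(0.7146067) = 1.0351959;  |Δ| = 0.0352271
f(1.0351959) = 0.0031115
x₄ = 1.0351959 − 0.0031115·(0.0352271)/(-0.0472323) = 1.0375165;  |Δ| = 0.0023207
f(1.0375165) = -0.0000226
x₅ = 1.0375165 − (-0.0000226)·(0.0023207)/(-0.0031342) = 1.0374998;  |Δ| = 0.0000168
|x₅ − x₄| = 0.0000168 < 0.001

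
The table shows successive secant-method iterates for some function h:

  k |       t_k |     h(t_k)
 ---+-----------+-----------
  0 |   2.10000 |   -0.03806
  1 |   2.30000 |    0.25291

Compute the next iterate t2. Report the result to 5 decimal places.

2.12616

t2 = 2.30000 − 0.25291·(2.30000 − 2.10000) / (0.25291 − (-0.03806))
   = 2.30000 − (0.0505820)/(0.2909700) = 2.1261608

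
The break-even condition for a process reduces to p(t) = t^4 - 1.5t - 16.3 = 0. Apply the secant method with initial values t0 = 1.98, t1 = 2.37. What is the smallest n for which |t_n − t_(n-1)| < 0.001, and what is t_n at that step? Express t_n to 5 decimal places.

n = 5, t_n = 2.10005

p(1.98) = -3.9004638, p(2.37) = 11.6945656
t2 = 2.3700000 − 11.6945656·(0.3900000)/(15.5950295) = 2.0775427;  |Δ| = 0.2924573
p(2.0775427) = -0.7868734
t3 = 2.0775427 − (-0.7868734)·(-0.2924573)/(-12.4814390) = 2.0959802;  |Δ| = 0.0184375
p(2.0959802) = -0.1443526
t4 = 2.0959802 − (-0.1443526)·(0.0184375)/(0.6425208) = 2.1001225;  |Δ| = 0.0041423
p(2.1001225) = 0.0024542
t5 = 2.1001225 − 0.0024542·(0.0041423)/(0.1468068) = 2.1000532;  |Δ| = 0.0000692
|t5 − t4| = 0.0000692 < 0.001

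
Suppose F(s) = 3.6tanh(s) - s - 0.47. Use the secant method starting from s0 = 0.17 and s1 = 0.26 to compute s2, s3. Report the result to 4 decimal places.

F(0.17) = -0.033828, F(0.26) = 0.185464
s2 = 0.260000 − 0.185464·(0.260000 − 0.170000) / (0.185464 − (-0.033828)) = 0.260000 − (0.016692)/(0.219292) = 0.183883
F(0.183883) = 0.000735
s3 = 0.183883 − 0.000735·(0.183883 − 0.260000) / (0.000735 − 0.185464) = 0.183883 − (-0.000056)/(-0.184728) = 0.183580

0.1839, 0.1836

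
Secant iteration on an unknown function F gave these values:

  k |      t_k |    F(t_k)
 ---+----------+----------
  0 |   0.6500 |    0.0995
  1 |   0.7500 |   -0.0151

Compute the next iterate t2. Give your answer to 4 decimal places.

0.7368

t2 = 0.7500 − (-0.0151)·(0.7500 − 0.6500) / (-0.0151 − 0.0995)
   = 0.7500 − (-0.001510)/(-0.114600) = 0.736824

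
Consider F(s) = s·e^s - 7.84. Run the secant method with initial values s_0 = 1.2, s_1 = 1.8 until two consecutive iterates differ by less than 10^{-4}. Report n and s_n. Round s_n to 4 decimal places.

n = 6, s_n = 1.5934

F(1.2) = -3.855860, F(1.8) = 3.049365
s_2 = 1.800000 − 3.049365·(0.600000)/(6.905225) = 1.535038;  |Δ| = 0.264962
F(1.535038) = -0.715113
s_3 = 1.535038 − (-0.715113)·(-0.264962)/(-3.764479) = 1.585371;  |Δ| = 0.050333
F(1.585371) = -0.101637
s_4 = 1.585371 − (-0.101637)·(0.050333)/(0.613476) = 1.593710;  |Δ| = 0.008339
F(1.593710) = 0.004206
s_5 = 1.593710 − 0.004206·(0.008339)/(0.105843) = 1.593379;  |Δ| = 0.000331
F(1.593379) = -0.000023
s_6 = 1.593379 − (-0.000023)·(-0.000331)/(-0.004229) = 1.593381;  |Δ| = 0.000002
|s_6 − s_5| = 0.000002 < 10^{-4}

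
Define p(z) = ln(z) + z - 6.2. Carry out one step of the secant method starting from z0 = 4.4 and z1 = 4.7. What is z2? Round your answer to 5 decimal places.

4.66101

p(4.4) = -0.3183955, p(4.7) = 0.0475625
z2 = 4.7000000 − 0.0475625·(4.7000000 − 4.4000000) / (0.0475625 − (-0.3183955)) = 4.7000000 − (0.0142688)/(0.3659580) = 4.6610099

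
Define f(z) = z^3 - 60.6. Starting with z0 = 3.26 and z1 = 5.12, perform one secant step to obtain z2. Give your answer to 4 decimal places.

f(3.26) = -25.954024, f(5.12) = 73.617728
z2 = 5.120000 − 73.617728·(5.120000 − 3.260000) / (73.617728 − (-25.954024)) = 5.120000 − (136.928974)/(99.571752) = 3.744821

3.7448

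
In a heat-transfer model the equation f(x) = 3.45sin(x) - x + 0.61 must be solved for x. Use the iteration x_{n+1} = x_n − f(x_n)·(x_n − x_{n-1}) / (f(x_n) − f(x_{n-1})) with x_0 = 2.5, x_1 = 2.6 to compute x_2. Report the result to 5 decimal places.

2.54524

f(2.5) = 0.1747289, f(2.6) = -0.2115203
x_2 = 2.6000000 − (-0.2115203)·(2.6000000 − 2.5000000) / (-0.2115203 − 0.1747289) = 2.6000000 − (-0.0211520)/(-0.3862492) = 2.5452374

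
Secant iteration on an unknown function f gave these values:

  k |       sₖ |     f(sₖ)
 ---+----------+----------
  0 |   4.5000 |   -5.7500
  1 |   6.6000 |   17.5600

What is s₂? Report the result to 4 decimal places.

s₂ = 6.6000 − 17.5600·(6.6000 − 4.5000) / (17.5600 − (-5.7500))
   = 6.6000 − (36.876000)/(23.310000) = 5.018018

5.0180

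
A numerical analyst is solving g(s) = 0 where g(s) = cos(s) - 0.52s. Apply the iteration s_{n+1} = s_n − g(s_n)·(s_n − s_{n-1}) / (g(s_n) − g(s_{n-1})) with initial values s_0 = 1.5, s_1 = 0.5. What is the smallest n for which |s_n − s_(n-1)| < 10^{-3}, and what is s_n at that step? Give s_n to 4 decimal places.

g(1.5) = -0.709263, g(0.5) = 0.617583
s_2 = 0.500000 − 0.617583·(-1.000000)/(1.326845) = 0.965452;  |Δ| = 0.465452
g(0.965452) = 0.067010
s_3 = 0.965452 − 0.067010·(0.465452)/(-0.550572) = 1.022102;  |Δ| = 0.056650
g(1.022102) = -0.009920
s_4 = 1.022102 − (-0.009920)·(0.056650)/(-0.076930) = 1.014797;  |Δ| = 0.007305
g(1.014797) = 0.000097
s_5 = 1.014797 − 0.000097·(-0.007305)/(0.010017) = 1.014868;  |Δ| = 0.000071
|s_5 − s_4| = 0.000071 < 10^{-3}

n = 5, s_n = 1.0149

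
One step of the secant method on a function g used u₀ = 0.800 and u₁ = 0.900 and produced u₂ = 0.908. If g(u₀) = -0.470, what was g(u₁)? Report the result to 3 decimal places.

-0.035

The secant line through (0.800, -0.470) and (0.900, g(u₁)) crosses zero at u₂ = 0.908.
So (0.800, -0.470), (0.900, g(u₁)), (0.908, 0) are collinear:
g(u₁) = -0.470 · (0.900 − 0.908) / (0.800 − 0.908) = -0.470 · (-0.00800)/(-0.10800) = -0.03481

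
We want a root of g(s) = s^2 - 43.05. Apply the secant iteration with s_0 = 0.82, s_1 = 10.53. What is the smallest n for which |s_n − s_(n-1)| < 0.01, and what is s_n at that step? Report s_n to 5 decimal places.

n = 6, s_n = 6.56122

g(0.82) = -42.3776000, g(10.53) = 67.8309000
s_2 = 10.5300000 − 67.8309000·(9.7100000)/(110.2085000) = 4.5537093;  |Δ| = 5.9762907
g(4.5537093) = -22.3137321
s_3 = 4.5537093 − (-22.3137321)·(-5.9762907)/(-90.1446321) = 6.0330358;  |Δ| = 1.4793266
g(6.0330358) = -6.6524786
s_4 = 6.0330358 − (-6.6524786)·(1.4793266)/(15.6612534) = 6.6614139;  |Δ| = 0.6283781
g(6.6614139) = 1.3244354
s_5 = 6.6614139 − 1.3244354·(0.6283781)/(7.9769141) = 6.5570821;  |Δ| = 0.1043319
g(6.5570821) = -0.0546747
s_6 = 6.5570821 − (-0.0546747)·(-0.1043319)/(-1.3791101) = 6.5612183;  |Δ| = 0.0041362
|s_6 − s_5| = 0.0041362 < 0.01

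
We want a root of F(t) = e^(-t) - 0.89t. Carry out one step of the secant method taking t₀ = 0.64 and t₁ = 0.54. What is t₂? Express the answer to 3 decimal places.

0.611

F(0.64) = -0.04231, F(0.54) = 0.10215
t₂ = 0.54000 − 0.10215·(0.54000 − 0.64000) / (0.10215 − (-0.04231)) = 0.54000 − (-0.01021)/(0.14446) = 0.61071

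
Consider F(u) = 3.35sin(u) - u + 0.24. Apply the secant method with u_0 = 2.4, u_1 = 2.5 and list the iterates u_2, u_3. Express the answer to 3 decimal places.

2.429, 2.429

F(2.4) = 0.10280, F(2.5) = -0.25512
u_2 = 2.50000 − (-0.25512)·(2.50000 − 2.40000) / (-0.25512 − 0.10280) = 2.50000 − (-0.02551)/(-0.35792) = 2.42872
F(2.42872) = 0.00221
u_3 = 2.42872 − 0.00221·(2.42872 − 2.50000) / (0.00221 − (-0.25512)) = 2.42872 − (-0.00016)/(0.25732) = 2.42933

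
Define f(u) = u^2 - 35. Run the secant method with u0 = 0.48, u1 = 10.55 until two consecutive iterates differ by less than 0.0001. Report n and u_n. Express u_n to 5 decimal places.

f(0.48) = -34.7696000, f(10.55) = 76.3025000
u2 = 10.5500000 − 76.3025000·(10.0700000)/(111.0721000) = 3.6322756;  |Δ| = 6.9177244
f(3.6322756) = -21.8065739
u3 = 3.6322756 − (-21.8065739)·(-6.9177244)/(-98.1090739) = 5.1698690;  |Δ| = 1.5375934
f(5.1698690) = -8.2724540
u4 = 5.1698690 − (-8.2724540)·(1.5375934)/(13.5341198) = 6.1096916;  |Δ| = 0.9398225
f(6.1096916) = 2.3283314
u5 = 6.1096916 − 2.3283314·(0.9398225)/(10.6007854) = 5.9032712;  |Δ| = 0.2064204
f(5.9032712) = -0.1513892
u6 = 5.9032712 − (-0.1513892)·(-0.2064204)/(-2.4797206) = 5.9158733;  |Δ| = 0.0126022
f(5.9158733) = -0.0024425
u7 = 5.9158733 − (-0.0024425)·(0.0126022)/(0.1489466) = 5.9160800;  |Δ| = 0.0002067
f(5.9160800) = 0.0000026
u8 = 5.9160800 − 0.0000026·(0.0002067)/(0.0024452) = 5.9160798;  |Δ| = 0.0000002
|u8 − u7| = 0.0000002 < 0.0001

n = 8, u_n = 5.91608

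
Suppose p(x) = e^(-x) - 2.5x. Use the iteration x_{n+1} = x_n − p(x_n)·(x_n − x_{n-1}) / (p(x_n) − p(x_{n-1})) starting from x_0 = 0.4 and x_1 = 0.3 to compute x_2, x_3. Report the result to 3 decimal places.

p(0.4) = -0.32968, p(0.3) = -0.00918
x_2 = 0.30000 − (-0.00918)·(0.30000 − 0.40000) / (-0.00918 − (-0.32968)) = 0.30000 − (0.00092)/(0.32050) = 0.29714
p(0.29714) = 0.00011
x_3 = 0.29714 − 0.00011·(0.29714 − 0.30000) / (0.00011 − (-0.00918)) = 0.29714 − (0.00000)/(0.00929) = 0.29717

0.297, 0.297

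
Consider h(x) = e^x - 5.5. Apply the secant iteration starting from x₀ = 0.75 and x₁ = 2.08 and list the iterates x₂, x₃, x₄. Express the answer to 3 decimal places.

1.514, 1.670, 1.708

h(0.75) = -3.38300, h(2.08) = 2.50447
x₂ = 2.08000 − 2.50447·(2.08000 − 0.75000) / (2.50447 − (-3.38300)) = 2.08000 − (3.33094)/(5.88747) = 1.51423
h(1.51423) = -0.95407
x₃ = 1.51423 − (-0.95407)·(1.51423 − 2.08000) / (-0.95407 − 2.50447) = 1.51423 − (0.53978)/(-3.45854) = 1.67030
h(1.67030) = -0.18621
x₄ = 1.67030 − (-0.18621)·(1.67030 − 1.51423) / (-0.18621 − (-0.95407)) = 1.67030 − (-0.02906)/(0.76786) = 1.70815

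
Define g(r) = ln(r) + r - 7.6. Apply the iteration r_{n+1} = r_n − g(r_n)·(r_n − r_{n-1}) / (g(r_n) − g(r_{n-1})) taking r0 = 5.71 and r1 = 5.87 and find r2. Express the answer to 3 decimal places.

5.836

g(5.71) = -0.14778, g(5.87) = 0.03985
r2 = 5.87000 − 0.03985·(5.87000 − 5.71000) / (0.03985 − (-0.14778)) = 5.87000 − (0.00638)/(0.18764) = 5.83602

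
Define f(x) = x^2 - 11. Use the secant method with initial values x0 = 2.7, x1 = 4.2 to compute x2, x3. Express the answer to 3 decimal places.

f(2.7) = -3.71000, f(4.2) = 6.64000
x2 = 4.20000 − 6.64000·(4.20000 − 2.70000) / (6.64000 − (-3.71000)) = 4.20000 − (9.96000)/(10.35000) = 3.23768
f(3.23768) = -0.51742
x3 = 3.23768 − (-0.51742)·(3.23768 − 4.20000) / (-0.51742 − 6.64000) = 3.23768 − (0.49792)/(-7.15742) = 3.30725

3.238, 3.307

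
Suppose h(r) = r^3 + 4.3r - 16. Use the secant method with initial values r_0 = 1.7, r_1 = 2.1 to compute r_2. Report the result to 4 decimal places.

h(1.7) = -3.777000, h(2.1) = 2.291000
r_2 = 2.100000 − 2.291000·(2.100000 − 1.700000) / (2.291000 − (-3.777000)) = 2.100000 − (0.916400)/(6.068000) = 1.948978

1.9490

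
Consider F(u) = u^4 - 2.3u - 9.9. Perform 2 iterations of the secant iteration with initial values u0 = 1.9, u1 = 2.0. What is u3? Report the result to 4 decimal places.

F(1.9) = -1.237900, F(2.0) = 1.500000
u2 = 2.000000 − 1.500000·(2.000000 − 1.900000) / (1.500000 − (-1.237900)) = 2.000000 − (0.150000)/(2.737900) = 1.945213
F(1.945213) = -0.056429
u3 = 1.945213 − (-0.056429)·(1.945213 − 2.000000) / (-0.056429 − 1.500000) = 1.945213 − (0.003092)/(-1.556429) = 1.947200

1.9472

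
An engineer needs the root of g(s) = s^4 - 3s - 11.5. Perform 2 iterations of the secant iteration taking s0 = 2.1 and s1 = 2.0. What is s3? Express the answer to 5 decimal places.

g(2.1) = 1.6481000, g(2.0) = -1.5000000
s2 = 2.0000000 − (-1.5000000)·(2.0000000 − 2.1000000) / (-1.5000000 − 1.6481000) = 2.0000000 − (0.1500000)/(-3.1481000) = 2.0476478
g(2.0476478) = -0.0628561
s3 = 2.0476478 − (-0.0628561)·(2.0476478 − 2.0000000) / (-0.0628561 − (-1.5000000)) = 2.0476478 − (-0.0029950)/(1.4371439) = 2.0497318

2.04973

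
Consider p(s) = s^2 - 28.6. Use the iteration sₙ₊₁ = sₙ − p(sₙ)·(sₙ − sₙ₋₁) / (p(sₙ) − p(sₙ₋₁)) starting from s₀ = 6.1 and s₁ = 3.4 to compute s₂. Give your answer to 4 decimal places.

p(6.1) = 8.610000, p(3.4) = -17.040000
s₂ = 3.400000 − (-17.040000)·(3.400000 − 6.100000) / (-17.040000 − 8.610000) = 3.400000 − (46.008000)/(-25.650000) = 5.193684

5.1937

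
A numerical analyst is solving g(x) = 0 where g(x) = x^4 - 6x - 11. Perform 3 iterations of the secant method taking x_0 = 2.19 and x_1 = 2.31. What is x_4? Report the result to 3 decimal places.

2.221

g(2.19) = -1.13742, g(2.31) = 3.61396
x_2 = 2.31000 − 3.61396·(2.31000 − 2.19000) / (3.61396 − (-1.13742)) = 2.31000 − (0.43368)/(4.75139) = 2.21873
g(2.21873) = -0.07892
x_3 = 2.21873 − (-0.07892)·(2.21873 − 2.31000) / (-0.07892 − 3.61396) = 2.21873 − (0.00720)/(-3.69288) = 2.22068
g(2.22068) = -0.00529
x_4 = 2.22068 − (-0.00529)·(2.22068 − 2.21873) / (-0.00529 − (-0.07892)) = 2.22068 − (-0.00001)/(0.07362) = 2.22082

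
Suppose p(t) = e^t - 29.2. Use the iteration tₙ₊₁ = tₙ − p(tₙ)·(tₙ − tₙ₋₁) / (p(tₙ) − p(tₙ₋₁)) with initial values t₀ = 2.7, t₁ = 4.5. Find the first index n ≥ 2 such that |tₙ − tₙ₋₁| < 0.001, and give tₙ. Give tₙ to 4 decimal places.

p(2.7) = -14.320268, p(4.5) = 60.817131
t₂ = 4.500000 − 60.817131·(1.800000)/(75.137400) = 3.043058;  |Δ| = 1.456942
p(3.043058) = -8.230732
t₃ = 3.043058 − (-8.230732)·(-1.456942)/(-69.047863) = 3.216730;  |Δ| = 0.173672
p(3.216730) = -4.253582
t₄ = 3.216730 − (-4.253582)·(0.173672)/(3.977149) = 3.402474;  |Δ| = 0.185743
p(3.402474) = 0.838313
t₅ = 3.402474 − 0.838313·(0.185743)/(5.091895) = 3.371893;  |Δ| = 0.030580
p(3.371893) = -0.066361
t₆ = 3.371893 − (-0.066361)·(-0.030580)/(-0.904674) = 3.374137;  |Δ| = 0.002243
p(3.374137) = -0.000936
t₇ = 3.374137 − (-0.000936)·(0.002243)/(0.065425) = 3.374169;  |Δ| = 0.000032
|t₇ − t₆| = 0.000032 < 0.001

n = 7, tₙ = 3.3742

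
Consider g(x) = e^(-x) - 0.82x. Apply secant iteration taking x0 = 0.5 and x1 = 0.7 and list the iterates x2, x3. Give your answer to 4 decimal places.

g(0.5) = 0.196531, g(0.7) = -0.077415
x2 = 0.700000 − (-0.077415)·(0.700000 − 0.500000) / (-0.077415 − 0.196531) = 0.700000 − (-0.015483)/(-0.273945) = 0.643482
g(0.643482) = -0.002195
x3 = 0.643482 − (-0.002195)·(0.643482 − 0.700000) / (-0.002195 − (-0.077415)) = 0.643482 − (0.000124)/(0.075220) = 0.641832

0.6435, 0.6418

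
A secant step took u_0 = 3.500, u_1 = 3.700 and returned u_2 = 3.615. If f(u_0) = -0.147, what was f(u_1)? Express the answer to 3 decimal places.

0.109

The secant line through (3.500, -0.147) and (3.700, f(u_1)) crosses zero at u_2 = 3.615.
So (3.500, -0.147), (3.700, f(u_1)), (3.615, 0) are collinear:
f(u_1) = -0.147 · (3.700 − 3.615) / (3.500 − 3.615) = -0.147 · (0.08500)/(-0.11500) = 0.10865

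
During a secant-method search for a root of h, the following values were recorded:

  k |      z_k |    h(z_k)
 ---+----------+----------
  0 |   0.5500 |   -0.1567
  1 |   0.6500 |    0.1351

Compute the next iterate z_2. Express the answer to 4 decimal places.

0.6037

z_2 = 0.6500 − 0.1351·(0.6500 − 0.5500) / (0.1351 − (-0.1567))
   = 0.6500 − (0.013510)/(0.291800) = 0.603701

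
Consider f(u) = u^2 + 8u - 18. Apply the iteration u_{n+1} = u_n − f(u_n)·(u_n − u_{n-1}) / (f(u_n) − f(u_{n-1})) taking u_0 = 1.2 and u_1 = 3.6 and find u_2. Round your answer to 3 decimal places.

1.744

f(1.2) = -6.96000, f(3.6) = 23.76000
u_2 = 3.60000 − 23.76000·(3.60000 − 1.20000) / (23.76000 − (-6.96000)) = 3.60000 − (57.02400)/(30.72000) = 1.74375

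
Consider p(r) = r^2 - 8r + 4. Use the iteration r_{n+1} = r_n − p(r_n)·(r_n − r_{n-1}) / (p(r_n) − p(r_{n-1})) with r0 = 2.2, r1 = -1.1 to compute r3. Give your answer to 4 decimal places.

p(2.2) = -8.760000, p(-1.1) = 14.010000
r2 = -1.100000 − 14.010000·(-1.100000 − 2.200000) / (14.010000 − (-8.760000)) = -1.100000 − (-46.233000)/(22.770000) = 0.930435
p(0.930435) = -2.577769
r3 = 0.930435 − (-2.577769)·(0.930435 − (-1.100000)) / (-2.577769 − 14.010000) = 0.930435 − (-5.233993)/(-16.587769) = 0.614902

0.6149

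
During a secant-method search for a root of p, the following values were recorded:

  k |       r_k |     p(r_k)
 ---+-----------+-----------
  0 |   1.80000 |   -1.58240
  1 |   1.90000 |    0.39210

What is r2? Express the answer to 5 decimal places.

r2 = 1.90000 − 0.39210·(1.90000 − 1.80000) / (0.39210 − (-1.58240))
   = 1.90000 − (0.0392100)/(1.9745000) = 1.8801418

1.88014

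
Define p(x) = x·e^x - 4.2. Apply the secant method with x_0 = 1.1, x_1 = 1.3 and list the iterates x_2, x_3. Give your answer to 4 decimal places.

p(1.1) = -0.895417, p(1.3) = 0.570086
x_2 = 1.300000 − 0.570086·(1.300000 − 1.100000) / (0.570086 − (-0.895417)) = 1.300000 − (0.114017)/(1.465503) = 1.222199
p(1.222199) = -0.051067
x_3 = 1.222199 − (-0.051067)·(1.222199 − 1.300000) / (-0.051067 − 0.570086) = 1.222199 − (0.003973)/(-0.621152) = 1.228596

1.2222, 1.2286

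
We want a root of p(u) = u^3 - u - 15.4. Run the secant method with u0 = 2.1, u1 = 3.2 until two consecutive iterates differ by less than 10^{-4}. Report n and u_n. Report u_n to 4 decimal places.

p(2.1) = -8.239000, p(3.2) = 14.168000
u2 = 3.200000 − 14.168000·(1.100000)/(22.407000) = 2.504467;  |Δ| = 0.695533
p(2.504467) = -2.195555
u3 = 2.504467 − (-2.195555)·(-0.695533)/(-16.363555) = 2.597789;  |Δ| = 0.093322
p(2.597789) = -0.466583
u4 = 2.597789 − (-0.466583)·(0.093322)/(1.728972) = 2.622973;  |Δ| = 0.025184
p(2.622973) = 0.023056
u5 = 2.622973 − 0.023056·(0.025184)/(0.489638) = 2.621788;  |Δ| = 0.001186
p(2.621788) = -0.000223
u6 = 2.621788 − (-0.000223)·(-0.001186)/(-0.023279) = 2.621799;  |Δ| = 0.000011
|u6 − u5| = 0.000011 < 10^{-4}

n = 6, u_n = 2.6218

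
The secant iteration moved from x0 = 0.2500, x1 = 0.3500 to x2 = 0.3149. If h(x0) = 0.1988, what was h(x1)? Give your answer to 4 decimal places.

-0.1075

The secant line through (0.2500, 0.1988) and (0.3500, h(x1)) crosses zero at x2 = 0.3149.
So (0.2500, 0.1988), (0.3500, h(x1)), (0.3149, 0) are collinear:
h(x1) = 0.1988 · (0.3500 − 0.3149) / (0.2500 − 0.3149) = 0.1988 · (0.035100)/(-0.064900) = -0.107517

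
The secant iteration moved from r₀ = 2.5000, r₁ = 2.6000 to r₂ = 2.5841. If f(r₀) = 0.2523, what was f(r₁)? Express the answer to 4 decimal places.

-0.0477

The secant line through (2.5000, 0.2523) and (2.6000, f(r₁)) crosses zero at r₂ = 2.5841.
So (2.5000, 0.2523), (2.6000, f(r₁)), (2.5841, 0) are collinear:
f(r₁) = 0.2523 · (2.6000 − 2.5841) / (2.5000 − 2.5841) = 0.2523 · (0.015900)/(-0.084100) = -0.047700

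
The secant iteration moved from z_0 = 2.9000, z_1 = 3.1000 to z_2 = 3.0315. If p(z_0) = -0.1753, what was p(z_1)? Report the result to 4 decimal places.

The secant line through (2.9000, -0.1753) and (3.1000, p(z_1)) crosses zero at z_2 = 3.0315.
So (2.9000, -0.1753), (3.1000, p(z_1)), (3.0315, 0) are collinear:
p(z_1) = -0.1753 · (3.1000 − 3.0315) / (2.9000 − 3.0315) = -0.1753 · (0.068500)/(-0.131500) = 0.091316

0.0913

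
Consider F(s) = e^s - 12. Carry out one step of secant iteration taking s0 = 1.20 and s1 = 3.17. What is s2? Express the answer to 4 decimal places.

F(1.20) = -8.679883, F(3.17) = 11.807484
s2 = 3.170000 − 11.807484·(3.170000 − 1.200000) / (11.807484 − (-8.679883)) = 3.170000 − (23.260744)/(20.487367) = 2.034630

2.0346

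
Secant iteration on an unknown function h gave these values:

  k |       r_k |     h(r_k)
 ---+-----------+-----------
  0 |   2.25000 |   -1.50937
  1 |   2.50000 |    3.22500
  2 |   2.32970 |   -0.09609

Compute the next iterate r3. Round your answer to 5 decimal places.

2.33463

r3 = 2.32970 − (-0.09609)·(2.32970 − 2.50000) / (-0.09609 − 3.22500)
   = 2.32970 − (0.0163641)/(-3.3210900) = 2.3346273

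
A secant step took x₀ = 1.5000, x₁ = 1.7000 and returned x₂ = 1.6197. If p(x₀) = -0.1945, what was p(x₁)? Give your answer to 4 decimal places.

The secant line through (1.5000, -0.1945) and (1.7000, p(x₁)) crosses zero at x₂ = 1.6197.
So (1.5000, -0.1945), (1.7000, p(x₁)), (1.6197, 0) are collinear:
p(x₁) = -0.1945 · (1.7000 − 1.6197) / (1.5000 − 1.6197) = -0.1945 · (0.080300)/(-0.119700) = 0.130479

0.1305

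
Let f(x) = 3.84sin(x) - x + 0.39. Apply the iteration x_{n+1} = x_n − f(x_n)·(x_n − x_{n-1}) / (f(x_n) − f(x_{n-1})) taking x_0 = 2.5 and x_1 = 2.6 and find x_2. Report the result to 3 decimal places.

f(2.5) = 0.18813, f(2.6) = -0.23047
x_2 = 2.60000 − (-0.23047)·(2.60000 − 2.50000) / (-0.23047 − 0.18813) = 2.60000 − (-0.02305)/(-0.41861) = 2.54494

2.545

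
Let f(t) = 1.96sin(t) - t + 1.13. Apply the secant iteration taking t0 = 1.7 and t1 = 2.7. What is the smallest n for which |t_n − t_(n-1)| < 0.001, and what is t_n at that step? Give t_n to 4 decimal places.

n = 5, t_n = 2.4219

f(1.7) = 1.373663, f(2.7) = -0.732335
t2 = 2.700000 − (-0.732335)·(1.000000)/(-2.105998) = 2.352262;  |Δ| = 0.347738
f(2.352262) = 0.169106
t3 = 2.352262 − 0.169106·(-0.347738)/(0.901442) = 2.417496;  |Δ| = 0.065234
f(2.417496) = 0.010923
t4 = 2.417496 − 0.010923·(0.065234)/(-0.158183) = 2.422001;  |Δ| = 0.004505
f(2.422001) = -0.000209
t5 = 2.422001 − (-0.000209)·(0.004505)/(-0.011132) = 2.421916;  |Δ| = 0.000084
|t5 − t4| = 0.000084 < 0.001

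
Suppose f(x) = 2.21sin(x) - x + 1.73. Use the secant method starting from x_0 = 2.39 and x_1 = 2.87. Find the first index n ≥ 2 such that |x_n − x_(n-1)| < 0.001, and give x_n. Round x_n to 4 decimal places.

f(2.39) = 0.848995, f(2.87) = -0.547132
x_2 = 2.870000 − (-0.547132)·(0.480000)/(-1.396127) = 2.681892;  |Δ| = 0.188108
f(2.681892) = 0.028642
x_3 = 2.681892 − 0.028642·(-0.188108)/(0.575774) = 2.691249;  |Δ| = 0.009357
f(2.691249) = 0.000709
x_4 = 2.691249 − 0.000709·(0.009357)/(-0.027933) = 2.691486;  |Δ| = 0.000237
|x_4 − x_3| = 0.000237 < 0.001

n = 4, x_n = 2.6915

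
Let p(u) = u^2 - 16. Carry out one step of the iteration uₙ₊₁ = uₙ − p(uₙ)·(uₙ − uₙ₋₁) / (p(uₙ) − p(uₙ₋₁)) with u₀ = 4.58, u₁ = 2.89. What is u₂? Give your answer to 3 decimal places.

p(4.58) = 4.97640, p(2.89) = -7.64790
u₂ = 2.89000 − (-7.64790)·(2.89000 − 4.58000) / (-7.64790 − 4.97640) = 2.89000 − (12.92495)/(-12.62430) = 3.91382

3.914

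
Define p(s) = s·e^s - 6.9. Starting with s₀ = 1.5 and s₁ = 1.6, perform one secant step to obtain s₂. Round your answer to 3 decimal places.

p(1.5) = -0.17747, p(1.6) = 1.02485
s₂ = 1.60000 − 1.02485·(1.60000 − 1.50000) / (1.02485 − (-0.17747)) = 1.60000 − (0.10249)/(1.20232) = 1.51476

1.515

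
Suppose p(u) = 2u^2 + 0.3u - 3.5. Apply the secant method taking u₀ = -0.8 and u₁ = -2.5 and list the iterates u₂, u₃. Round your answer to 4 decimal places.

-1.1905, -1.3349

p(-0.8) = -2.460000, p(-2.5) = 8.250000
u₂ = -2.500000 − 8.250000·(-2.500000 − (-0.800000)) / (8.250000 − (-2.460000)) = -2.500000 − (-14.025000)/(10.710000) = -1.190476
p(-1.190476) = -1.022676
u₃ = -1.190476 − (-1.022676)·(-1.190476 − (-2.500000)) / (-1.022676 − 8.250000) = -1.190476 − (-1.339218)/(-9.272676) = -1.334902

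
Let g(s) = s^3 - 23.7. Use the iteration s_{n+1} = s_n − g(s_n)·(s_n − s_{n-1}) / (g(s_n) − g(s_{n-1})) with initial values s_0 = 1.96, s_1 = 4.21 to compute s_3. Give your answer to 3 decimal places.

2.735

g(1.96) = -16.17046, g(4.21) = 50.91846
s_2 = 4.21000 − 50.91846·(4.21000 − 1.96000) / (50.91846 − (-16.17046)) = 4.21000 − (114.56654)/(67.08892) = 2.50232
g(2.50232) = -8.03149
s_3 = 2.50232 − (-8.03149)·(2.50232 − 4.21000) / (-8.03149 − 50.91846) = 2.50232 − (13.71524)/(-58.94995) = 2.73498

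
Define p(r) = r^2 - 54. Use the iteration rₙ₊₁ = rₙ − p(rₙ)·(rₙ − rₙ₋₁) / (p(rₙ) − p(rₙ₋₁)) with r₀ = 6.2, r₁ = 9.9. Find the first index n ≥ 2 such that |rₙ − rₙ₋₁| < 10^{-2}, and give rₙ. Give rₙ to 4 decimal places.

n = 5, rₙ = 7.3485

p(6.2) = -15.560000, p(9.9) = 44.010000
r₂ = 9.900000 − 44.010000·(3.700000)/(59.570000) = 7.166460;  |Δ| = 2.733540
p(7.166460) = -2.641856
r₃ = 7.166460 − (-2.641856)·(-2.733540)/(-46.651856) = 7.321258;  |Δ| = 0.154798
p(7.321258) = -0.399185
r₄ = 7.321258 − (-0.399185)·(0.154798)/(2.242672) = 7.348811;  |Δ| = 0.027553
p(7.348811) = 0.005024
r₅ = 7.348811 − 0.005024·(0.027553)/(0.404209) = 7.348469;  |Δ| = 0.000342
|r₅ − r₄| = 0.000342 < 10^{-2}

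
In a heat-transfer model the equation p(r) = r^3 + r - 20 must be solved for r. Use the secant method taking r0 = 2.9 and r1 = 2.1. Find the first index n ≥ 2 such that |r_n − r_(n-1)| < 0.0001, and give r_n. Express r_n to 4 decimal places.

p(2.9) = 7.289000, p(2.1) = -8.639000
r2 = 2.100000 − (-8.639000)·(-0.800000)/(-15.928000) = 2.533903;  |Δ| = 0.433903
p(2.533903) = -1.196765
r3 = 2.533903 − (-1.196765)·(0.433903)/(7.442235) = 2.603677;  |Δ| = 0.069775
p(2.603677) = 0.254357
r4 = 2.603677 − 0.254357·(0.069775)/(1.451122) = 2.591447;  |Δ| = 0.012230
p(2.591447) = -0.005440
r5 = 2.591447 − (-0.005440)·(-0.012230)/(-0.259796) = 2.591703;  |Δ| = 0.000256
p(2.591703) = -0.000024
r6 = 2.591703 − (-0.000024)·(0.000256)/(0.005416) = 2.591704;  |Δ| = 0.000001
|r6 − r5| = 0.000001 < 0.0001

n = 6, r_n = 2.5917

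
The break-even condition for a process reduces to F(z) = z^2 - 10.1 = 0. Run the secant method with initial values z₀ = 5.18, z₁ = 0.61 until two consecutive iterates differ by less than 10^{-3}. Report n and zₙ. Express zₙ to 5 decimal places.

F(5.18) = 16.7324000, F(0.61) = -9.7279000
z₂ = 0.6100000 − (-9.7279000)·(-4.5700000)/(-26.4603000) = 2.2901209;  |Δ| = 1.6801209
F(2.2901209) = -4.8553463
z₃ = 2.2901209 − (-4.8553463)·(1.6801209)/(4.8725537) = 3.9643084;  |Δ| = 1.6741875
F(3.9643084) = 5.6157414
z₄ = 3.9643084 − 5.6157414·(1.6741875)/(10.4710877) = 3.0664261;  |Δ| = 0.8978823
F(3.0664261) = -0.6970307
z₅ = 3.0664261 − (-0.6970307)·(-0.8978823)/(-6.3127721) = 3.1655667;  |Δ| = 0.0991405
F(3.1655667) = -0.0791877
z₆ = 3.1655667 − (-0.0791877)·(0.0991405)/(0.6178431) = 3.1782733;  |Δ| = 0.0127066
F(3.1782733) = 0.0014212
z₇ = 3.1782733 − 0.0014212·(0.0127066)/(0.0806089) = 3.1780493;  |Δ| = 0.0002240
|z₇ − z₆| = 0.0002240 < 10^{-3}

n = 7, zₙ = 3.17805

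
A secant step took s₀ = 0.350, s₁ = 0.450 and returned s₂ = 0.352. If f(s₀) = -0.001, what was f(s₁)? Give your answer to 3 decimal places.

The secant line through (0.350, -0.001) and (0.450, f(s₁)) crosses zero at s₂ = 0.352.
So (0.350, -0.001), (0.450, f(s₁)), (0.352, 0) are collinear:
f(s₁) = -0.001 · (0.450 − 0.352) / (0.350 − 0.352) = -0.001 · (0.09800)/(-0.00200) = 0.04900

0.049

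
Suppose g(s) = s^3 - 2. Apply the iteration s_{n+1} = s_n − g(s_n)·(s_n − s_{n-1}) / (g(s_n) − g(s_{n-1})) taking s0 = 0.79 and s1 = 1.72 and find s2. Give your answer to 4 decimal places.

g(0.79) = -1.506961, g(1.72) = 3.088448
s2 = 1.720000 − 3.088448·(1.720000 − 0.790000) / (3.088448 − (-1.506961)) = 1.720000 − (2.872257)/(4.595409) = 1.094973

1.0950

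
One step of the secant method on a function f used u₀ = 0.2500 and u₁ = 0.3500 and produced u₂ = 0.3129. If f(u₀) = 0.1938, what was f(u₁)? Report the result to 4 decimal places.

-0.1143

The secant line through (0.2500, 0.1938) and (0.3500, f(u₁)) crosses zero at u₂ = 0.3129.
So (0.2500, 0.1938), (0.3500, f(u₁)), (0.3129, 0) are collinear:
f(u₁) = 0.1938 · (0.3500 − 0.3129) / (0.2500 − 0.3129) = 0.1938 · (0.037100)/(-0.062900) = -0.114308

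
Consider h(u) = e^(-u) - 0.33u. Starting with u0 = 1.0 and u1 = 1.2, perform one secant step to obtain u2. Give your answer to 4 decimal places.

1.0571

h(1.0) = 0.037879, h(1.2) = -0.094806
u2 = 1.200000 − (-0.094806)·(1.200000 − 1.000000) / (-0.094806 − 0.037879) = 1.200000 − (-0.018961)/(-0.132685) = 1.057097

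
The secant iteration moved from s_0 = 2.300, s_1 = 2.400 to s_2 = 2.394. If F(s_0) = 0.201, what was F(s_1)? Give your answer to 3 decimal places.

The secant line through (2.300, 0.201) and (2.400, F(s_1)) crosses zero at s_2 = 2.394.
So (2.300, 0.201), (2.400, F(s_1)), (2.394, 0) are collinear:
F(s_1) = 0.201 · (2.400 − 2.394) / (2.300 − 2.394) = 0.201 · (0.00600)/(-0.09400) = -0.01283

-0.013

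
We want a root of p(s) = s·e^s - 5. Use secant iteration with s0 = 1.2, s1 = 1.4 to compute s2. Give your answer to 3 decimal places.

1.320

p(1.2) = -1.01586, p(1.4) = 0.67728
s2 = 1.40000 − 0.67728·(1.40000 − 1.20000) / (0.67728 − (-1.01586)) = 1.40000 − (0.13546)/(1.69314) = 1.32000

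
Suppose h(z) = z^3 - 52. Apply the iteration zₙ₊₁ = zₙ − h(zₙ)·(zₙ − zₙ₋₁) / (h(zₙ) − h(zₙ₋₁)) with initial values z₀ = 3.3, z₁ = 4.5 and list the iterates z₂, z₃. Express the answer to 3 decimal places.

3.649, 3.717

h(3.3) = -16.06300, h(4.5) = 39.12500
z₂ = 4.50000 − 39.12500·(4.50000 − 3.30000) / (39.12500 − (-16.06300)) = 4.50000 − (46.95000)/(55.18800) = 3.64927
h(3.64927) = -3.40198
z₃ = 3.64927 − (-3.40198)·(3.64927 − 4.50000) / (-3.40198 − 39.12500) = 3.64927 − (2.89416)/(-42.52698) = 3.71733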